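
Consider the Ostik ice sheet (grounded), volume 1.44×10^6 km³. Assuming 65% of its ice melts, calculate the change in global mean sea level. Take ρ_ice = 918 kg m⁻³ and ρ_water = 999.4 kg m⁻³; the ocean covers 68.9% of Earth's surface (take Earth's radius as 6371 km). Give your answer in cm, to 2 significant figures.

≈ 240 cm

Ostik: 0.65 × 1.44×10^6 km³ × (918/999.4) = 8.598×10^5 km³ of water.
Spread over 3.51×10^14 m² of ocean, Δh = 8.598×10^14 / 3.51×10^14 = 2.45 m = 240 cm.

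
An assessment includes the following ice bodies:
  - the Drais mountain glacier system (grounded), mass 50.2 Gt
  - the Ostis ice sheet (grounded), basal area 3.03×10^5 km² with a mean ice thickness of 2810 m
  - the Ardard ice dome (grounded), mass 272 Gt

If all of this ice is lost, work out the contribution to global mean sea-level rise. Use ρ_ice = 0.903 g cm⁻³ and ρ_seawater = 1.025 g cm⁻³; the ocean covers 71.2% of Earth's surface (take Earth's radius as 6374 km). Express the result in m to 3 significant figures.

Drais: 50.2 Gt = 5.020×10^13 kg; dividing by ρ_w = 1.025 g cm⁻³ = 1025 kg m⁻³ gives 4.898×10^10 m³ of water.
Ostis: ice volume = 3.03×10^5 km² × 2810 m = 8.514×10^5 km³; 8.514×10^5 × (903/1025) = 7.501×10^5 km³ of water.
Ardard: 272 Gt = 2.720×10^14 kg; dividing by ρ_w = 1025 kg m⁻³ gives 2.654×10^11 m³ of water.
Total added water ≈ 7.504×10^14 m³ over 3.64×10^14 m² → Δh = 2.06 m.

≈ 2.06 m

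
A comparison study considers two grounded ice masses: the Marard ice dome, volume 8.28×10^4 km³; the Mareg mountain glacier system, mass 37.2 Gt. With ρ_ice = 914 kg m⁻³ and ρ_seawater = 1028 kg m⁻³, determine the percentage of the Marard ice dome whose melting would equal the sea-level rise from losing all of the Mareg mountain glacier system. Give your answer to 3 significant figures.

≈ 0.0492 %

Equal sea-level rise means equal mass of meltwater, i.e. equal mass of ice lost.
Ice mass of Mareg: 3.720×10^13 kg; ice mass of Marard: 7.568×10^16 kg.
Fraction required = 3.720×10^13 / 7.568×10^16 = 4.92×10^-4 → 0.0492 %.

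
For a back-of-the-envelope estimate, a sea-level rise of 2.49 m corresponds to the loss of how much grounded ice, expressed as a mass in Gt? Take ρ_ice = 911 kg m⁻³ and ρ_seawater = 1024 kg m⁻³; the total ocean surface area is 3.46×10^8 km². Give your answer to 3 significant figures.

≈ 8.82×10^5 Gt

Required water volume = Δh × A = 2.49 m × 3.46×10^14 m² = 8.615×10^14 m³.
ρ_w = 1024 kg m⁻³, so the mass of water = 8.615×10^14 m³ × 1024 kg m⁻³ = 8.822×10^17 kg = 8.82×10^5 Gt (and the same mass of ice, by conservation).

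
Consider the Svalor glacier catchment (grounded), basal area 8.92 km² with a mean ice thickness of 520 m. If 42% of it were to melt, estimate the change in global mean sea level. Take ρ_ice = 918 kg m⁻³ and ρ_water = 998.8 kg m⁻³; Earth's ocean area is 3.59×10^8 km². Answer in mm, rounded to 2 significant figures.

≈ 5.0×10^-3 mm

Svalor: ice volume = 8.92 km² × 520 m = 4.638 km³; 0.42 × 4.638 × (918/998.8) = 1.791 km³ of water.
Spread over 3.59×10^14 m² of ocean, Δh = 1.791×10^9 / 3.59×10^14 = 4.99×10^-6 m = 5.0×10^-3 mm.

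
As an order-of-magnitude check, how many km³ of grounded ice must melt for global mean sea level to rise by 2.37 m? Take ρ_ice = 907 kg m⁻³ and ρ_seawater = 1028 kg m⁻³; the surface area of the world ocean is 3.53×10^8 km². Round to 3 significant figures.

Required water volume = Δh × A = 2.37 m × 3.53×10^14 m² = 8.366×10^14 m³ = 8.366×10^5 km³.
Ice volume = water volume × ρ_w/ρ_ice = 8.366×10^5 × 1028/907 = 9.48×10^5 km³.

≈ 9.48×10^5 km³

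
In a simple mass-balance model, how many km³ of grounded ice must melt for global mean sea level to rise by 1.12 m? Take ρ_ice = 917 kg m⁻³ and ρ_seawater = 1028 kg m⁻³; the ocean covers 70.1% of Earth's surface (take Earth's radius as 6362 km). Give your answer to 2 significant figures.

Required water volume = Δh × A = 1.12 m × 3.57×10^14 m² = 3.993×10^14 m³ = 3.993×10^5 km³.
Ice volume = water volume × ρ_w/ρ_ice = 3.993×10^5 × 1028/917 = 4.5×10^5 km³.

≈ 4.5×10^5 km³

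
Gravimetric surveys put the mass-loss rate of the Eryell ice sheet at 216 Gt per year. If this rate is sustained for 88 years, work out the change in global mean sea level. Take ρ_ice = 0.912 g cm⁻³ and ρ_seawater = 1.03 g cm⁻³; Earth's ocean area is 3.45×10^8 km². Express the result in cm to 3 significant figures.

≈ 5.35 cm

Total mass lost = 216 Gt/yr × 88 yr = 1.901×10^4 Gt = 1.901×10^16 kg.
ρ_w = 1.03 g cm⁻³ = 1030 kg m⁻³, so water volume = 1.901×10^16 / 1030 = 1.845×10^13 m³.
Δh = 1.845×10^13 / 3.45×10^14 = 0.0535 m = 5.35 cm.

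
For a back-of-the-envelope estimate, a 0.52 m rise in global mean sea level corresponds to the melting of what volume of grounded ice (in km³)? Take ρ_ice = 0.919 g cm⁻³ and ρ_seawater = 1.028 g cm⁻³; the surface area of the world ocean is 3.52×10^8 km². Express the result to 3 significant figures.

Required water volume = Δh × A = 0.52 m × 3.52×10^14 m² = 1.830×10^14 m³ = 1.830×10^5 km³.
Ice volume = water volume × ρ_w/ρ_ice = 1.830×10^5 × 1028/919 = 2.05×10^5 km³.

≈ 2.05×10^5 km³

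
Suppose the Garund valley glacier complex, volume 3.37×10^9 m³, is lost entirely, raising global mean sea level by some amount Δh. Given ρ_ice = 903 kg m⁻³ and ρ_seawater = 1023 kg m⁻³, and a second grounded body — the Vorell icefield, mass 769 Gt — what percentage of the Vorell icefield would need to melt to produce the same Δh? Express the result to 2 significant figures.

Equal sea-level rise means equal mass of meltwater, i.e. equal mass of ice lost.
Ice mass of Garund: 3.043×10^12 kg; ice mass of Vorell: 7.690×10^14 kg.
Fraction required = 3.043×10^12 / 7.690×10^14 = 3.96×10^-3 → 0.40 %.

≈ 0.40 %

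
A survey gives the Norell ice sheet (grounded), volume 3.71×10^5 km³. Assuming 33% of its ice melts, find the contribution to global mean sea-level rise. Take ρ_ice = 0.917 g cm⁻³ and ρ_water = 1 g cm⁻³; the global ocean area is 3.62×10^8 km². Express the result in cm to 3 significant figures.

≈ 31.0 cm

Norell: 0.33 × 3.71×10^5 km³ × (917/1000) = 1.123×10^5 km³ of water.
Spread over 3.62×10^14 m² of ocean, Δh = 1.123×10^14 / 3.62×10^14 = 0.310 m = 31.0 cm.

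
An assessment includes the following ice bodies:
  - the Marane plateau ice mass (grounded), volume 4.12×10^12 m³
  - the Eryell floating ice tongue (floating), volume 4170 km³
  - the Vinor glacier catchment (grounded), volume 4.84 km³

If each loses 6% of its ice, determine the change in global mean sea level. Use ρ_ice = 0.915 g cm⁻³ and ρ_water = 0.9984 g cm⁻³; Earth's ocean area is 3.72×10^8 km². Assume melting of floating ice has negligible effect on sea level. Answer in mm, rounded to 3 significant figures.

≈ 0.610 mm

Marane: 0.06 × 4.12×10^12 m³ × (915/998.4) = 2.266×10^11 m³ of water.
The Eryell floating ice tongue is floating and already displaces its own weight of water, so its melt adds essentially nothing to sea level.
Vinor: 0.06 × 4.84 km³ × (915/998.4) = 0.2661 km³ of water.
Total added water ≈ 2.268×10^11 m³ over 3.72×10^14 m² → Δh = 6.10×10^-4 m = 0.610 mm.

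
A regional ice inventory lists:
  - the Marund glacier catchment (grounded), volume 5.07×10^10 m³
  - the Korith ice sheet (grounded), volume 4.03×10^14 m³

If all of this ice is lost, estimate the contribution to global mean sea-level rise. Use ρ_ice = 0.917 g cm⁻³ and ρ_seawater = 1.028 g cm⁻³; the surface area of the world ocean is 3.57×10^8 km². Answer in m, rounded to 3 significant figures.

≈ 1.01 m

Marund: 5.07×10^10 m³ × (917/1028) = 4.523×10^10 m³ of water.
Korith: 4.03×10^14 m³ × (917/1028) = 3.595×10^14 m³ of water.
Total added water ≈ 3.595×10^14 m³ over 3.57×10^14 m² → Δh = 1.01 m.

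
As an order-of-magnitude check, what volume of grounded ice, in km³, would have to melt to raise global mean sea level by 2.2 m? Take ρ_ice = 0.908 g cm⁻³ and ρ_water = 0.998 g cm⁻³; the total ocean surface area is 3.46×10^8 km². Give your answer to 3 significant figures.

Required water volume = Δh × A = 2.2 m × 3.46×10^14 m² = 7.612×10^14 m³ = 7.612×10^5 km³.
Ice volume = water volume × ρ_w/ρ_ice = 7.612×10^5 × 998/908 = 8.37×10^5 km³.

≈ 8.37×10^5 km³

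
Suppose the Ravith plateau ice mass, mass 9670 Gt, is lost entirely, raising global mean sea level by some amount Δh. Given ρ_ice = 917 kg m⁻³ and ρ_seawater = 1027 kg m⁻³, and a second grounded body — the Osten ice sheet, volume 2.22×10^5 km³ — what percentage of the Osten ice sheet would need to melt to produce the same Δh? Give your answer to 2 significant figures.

≈ 4.8 %

Equal sea-level rise means equal mass of meltwater, i.e. equal mass of ice lost.
Ice mass of Ravith: 9.670×10^15 kg; ice mass of Osten: 2.036×10^17 kg.
Fraction required = 9.670×10^15 / 2.036×10^17 = 0.0475 → 4.8 %.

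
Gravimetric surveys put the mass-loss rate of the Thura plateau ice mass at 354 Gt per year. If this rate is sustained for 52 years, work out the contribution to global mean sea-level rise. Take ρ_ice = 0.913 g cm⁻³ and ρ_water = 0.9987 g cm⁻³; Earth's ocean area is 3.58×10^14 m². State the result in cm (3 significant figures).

≈ 5.15 cm

Total mass lost = 354 Gt/yr × 52 yr = 1.841×10^4 Gt = 1.841×10^16 kg.
ρ_w = 0.9987 g cm⁻³ = 998.7 kg m⁻³, so water volume = 1.841×10^16 / 998.7 = 1.843×10^13 m³.
Δh = 1.843×10^13 / 3.58×10^14 = 0.0515 m = 5.15 cm.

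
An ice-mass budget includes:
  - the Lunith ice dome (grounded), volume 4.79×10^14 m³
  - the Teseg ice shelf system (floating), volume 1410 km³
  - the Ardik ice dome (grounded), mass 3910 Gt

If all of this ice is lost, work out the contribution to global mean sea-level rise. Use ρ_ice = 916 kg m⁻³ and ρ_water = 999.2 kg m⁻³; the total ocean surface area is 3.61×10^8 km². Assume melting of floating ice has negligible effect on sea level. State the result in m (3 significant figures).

≈ 1.23 m

Lunith: 4.79×10^14 m³ × (916/999.2) = 4.391×10^14 m³ of water.
The Teseg ice shelf system is floating and already displaces its own weight of water, so its melt adds essentially nothing to sea level.
Ardik: 3910 Gt = 3.910×10^15 kg; dividing by ρ_w = 999.2 kg m⁻³ gives 3.913×10^12 m³ of water.
Total added water ≈ 4.430×10^14 m³ over 3.61×10^14 m² → Δh = 1.23 m.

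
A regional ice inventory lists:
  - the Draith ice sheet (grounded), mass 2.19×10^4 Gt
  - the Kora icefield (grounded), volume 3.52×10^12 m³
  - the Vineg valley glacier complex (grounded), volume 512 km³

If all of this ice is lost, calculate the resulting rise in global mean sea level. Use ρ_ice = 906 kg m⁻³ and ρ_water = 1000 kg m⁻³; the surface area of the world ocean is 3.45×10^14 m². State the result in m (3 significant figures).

Draith: 2.19×10^4 Gt = 2.190×10^16 kg; dividing by ρ_w = 1000 kg m⁻³ gives 2.190×10^13 m³ of water.
Kora: 3.52×10^12 m³ × (906/1000) = 3.189×10^12 m³ of water.
Vineg: 512 km³ × (906/1000) = 463.9 km³ of water.
Total added water ≈ 2.555×10^13 m³ over 3.45×10^14 m² → Δh = 0.0741 m.

≈ 0.0741 m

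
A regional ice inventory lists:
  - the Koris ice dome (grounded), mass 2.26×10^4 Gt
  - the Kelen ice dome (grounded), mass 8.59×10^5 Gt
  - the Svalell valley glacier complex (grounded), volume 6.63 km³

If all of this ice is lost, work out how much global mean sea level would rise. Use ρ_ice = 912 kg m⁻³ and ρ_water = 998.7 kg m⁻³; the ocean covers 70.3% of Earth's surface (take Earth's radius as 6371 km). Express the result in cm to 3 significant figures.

≈ 246 cm

Koris: 2.26×10^4 Gt = 2.260×10^16 kg; dividing by ρ_w = 998.7 kg m⁻³ gives 2.263×10^13 m³ of water.
Kelen: 8.59×10^5 Gt = 8.590×10^17 kg; dividing by ρ_w = 998.7 kg m⁻³ gives 8.601×10^14 m³ of water.
Svalell: 6.63 km³ × (912/998.7) = 6.054 km³ of water.
Total added water ≈ 8.828×10^14 m³ over 3.59×10^14 m² → Δh = 2.46 m = 246 cm.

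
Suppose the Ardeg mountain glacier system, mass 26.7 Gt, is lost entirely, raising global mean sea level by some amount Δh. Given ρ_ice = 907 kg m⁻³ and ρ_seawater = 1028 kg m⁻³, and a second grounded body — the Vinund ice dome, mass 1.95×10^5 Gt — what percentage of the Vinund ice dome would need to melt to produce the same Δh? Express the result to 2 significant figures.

Equal sea-level rise means equal mass of meltwater, i.e. equal mass of ice lost.
Ice mass of Ardeg: 2.670×10^13 kg; ice mass of Vinund: 1.950×10^17 kg.
Fraction required = 2.670×10^13 / 1.950×10^17 = 1.37×10^-4 → 0.014 %.

≈ 0.014 %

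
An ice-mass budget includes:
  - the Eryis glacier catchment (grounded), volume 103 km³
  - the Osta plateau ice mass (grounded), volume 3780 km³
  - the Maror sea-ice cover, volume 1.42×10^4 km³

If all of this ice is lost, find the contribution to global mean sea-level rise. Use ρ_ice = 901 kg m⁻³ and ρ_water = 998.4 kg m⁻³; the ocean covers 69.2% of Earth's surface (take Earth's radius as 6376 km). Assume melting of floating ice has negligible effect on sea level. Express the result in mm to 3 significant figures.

≈ 9.91 mm

Eryis: 103 km³ × (901/998.4) = 92.95 km³ of water.
Osta: 3780 km³ × (901/998.4) = 3411 km³ of water.
The Maror sea-ice cover is floating and already displaces its own weight of water, so its melt adds essentially nothing to sea level.
Total added water ≈ 3.504×10^12 m³ over 3.54×10^14 m² → Δh = 9.91×10^-3 m = 9.91 mm.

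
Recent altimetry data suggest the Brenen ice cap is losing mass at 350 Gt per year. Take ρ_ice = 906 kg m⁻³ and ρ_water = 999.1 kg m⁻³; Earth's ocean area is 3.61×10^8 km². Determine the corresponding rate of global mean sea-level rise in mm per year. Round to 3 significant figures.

ρ_w = 999.1 kg m⁻³. Annual water volume added = 350 Gt / ρ_w = 3.500×10^14 kg / 999.1 kg m⁻³ = 3.503×10^11 m³.
Δh per year = 3.503×10^11 / 3.61×10^14 = 9.70×10^-4 m = 0.970 mm.

≈ 0.970 mm/yr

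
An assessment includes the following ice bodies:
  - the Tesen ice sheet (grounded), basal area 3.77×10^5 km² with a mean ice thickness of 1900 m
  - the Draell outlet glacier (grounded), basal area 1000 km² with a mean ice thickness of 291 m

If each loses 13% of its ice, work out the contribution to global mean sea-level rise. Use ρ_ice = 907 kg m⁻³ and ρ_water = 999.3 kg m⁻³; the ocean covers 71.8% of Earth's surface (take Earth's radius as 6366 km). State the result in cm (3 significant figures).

≈ 23.1 cm

Tesen: ice volume = 3.77×10^5 km² × 1900 m = 7.163×10^5 km³; 0.13 × 7.163×10^5 × (907/999.3) = 8.452×10^4 km³ of water.
Draell: ice volume = 1000 km² × 291 m = 291.0 km³; 0.13 × 291.0 × (907/999.3) = 34.34 km³ of water.
Total added water ≈ 8.455×10^13 m³ over 3.66×10^14 m² → Δh = 0.231 m = 23.1 cm.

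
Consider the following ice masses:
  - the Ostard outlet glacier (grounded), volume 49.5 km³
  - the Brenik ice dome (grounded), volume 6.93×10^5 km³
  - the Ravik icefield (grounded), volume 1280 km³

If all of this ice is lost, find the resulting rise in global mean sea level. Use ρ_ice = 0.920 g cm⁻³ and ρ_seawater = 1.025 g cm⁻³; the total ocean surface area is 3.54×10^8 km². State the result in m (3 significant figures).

≈ 1.76 m

Ostard: 49.5 km³ × (920/1025) = 44.43 km³ of water.
Brenik: 6.93×10^5 km³ × (920/1025) = 6.220×10^5 km³ of water.
Ravik: 1280 km³ × (920/1025) = 1149 km³ of water.
Total added water ≈ 6.232×10^14 m³ over 3.54×10^14 m² → Δh = 1.76 m.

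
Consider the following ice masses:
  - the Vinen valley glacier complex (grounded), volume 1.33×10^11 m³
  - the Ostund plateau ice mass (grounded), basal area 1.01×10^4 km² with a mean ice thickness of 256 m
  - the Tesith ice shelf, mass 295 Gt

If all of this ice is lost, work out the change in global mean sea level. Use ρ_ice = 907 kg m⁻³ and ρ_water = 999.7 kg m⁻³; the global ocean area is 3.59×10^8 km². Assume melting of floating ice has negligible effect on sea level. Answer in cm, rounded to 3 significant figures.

Vinen: 1.33×10^11 m³ × (907/999.7) = 1.207×10^11 m³ of water.
Ostund: ice volume = 1.01×10^4 km² × 256 m = 2586 km³; 2586 × (907/999.7) = 2346 km³ of water.
The Tesith ice shelf is floating and already displaces its own weight of water, so its melt adds essentially nothing to sea level.
Total added water ≈ 2.467×10^12 m³ over 3.59×10^14 m² → Δh = 6.87×10^-3 m = 0.687 cm.

≈ 0.687 cm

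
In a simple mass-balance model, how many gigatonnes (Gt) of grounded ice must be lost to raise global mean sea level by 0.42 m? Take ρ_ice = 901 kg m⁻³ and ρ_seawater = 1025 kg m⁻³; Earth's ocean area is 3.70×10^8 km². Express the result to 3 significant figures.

≈ 1.59×10^5 Gt

Required water volume = Δh × A = 0.42 m × 3.70×10^14 m² = 1.554×10^14 m³.
ρ_w = 1025 kg m⁻³, so the mass of water = 1.554×10^14 m³ × 1025 kg m⁻³ = 1.593×10^17 kg = 1.59×10^5 Gt (and the same mass of ice, by conservation).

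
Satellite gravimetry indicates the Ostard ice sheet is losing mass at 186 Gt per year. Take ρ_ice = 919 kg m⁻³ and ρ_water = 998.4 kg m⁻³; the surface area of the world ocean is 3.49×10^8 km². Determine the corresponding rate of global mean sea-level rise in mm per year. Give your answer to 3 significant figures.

≈ 0.534 mm/yr

ρ_w = 998.4 kg m⁻³. Annual water volume added = 186 Gt / ρ_w = 1.860×10^14 kg / 998.4 kg m⁻³ = 1.863×10^11 m³.
Δh per year = 1.863×10^11 / 3.49×10^14 = 5.34×10^-4 m = 0.534 mm.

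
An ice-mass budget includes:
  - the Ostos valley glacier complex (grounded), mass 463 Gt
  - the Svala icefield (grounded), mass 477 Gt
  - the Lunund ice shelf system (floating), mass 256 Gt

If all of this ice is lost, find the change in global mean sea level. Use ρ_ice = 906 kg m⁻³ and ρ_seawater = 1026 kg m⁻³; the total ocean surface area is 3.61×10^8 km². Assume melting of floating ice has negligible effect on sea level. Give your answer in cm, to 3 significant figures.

≈ 0.254 cm

Ostos: 463 Gt = 4.630×10^14 kg; dividing by ρ_w = 1026 kg m⁻³ gives 4.513×10^11 m³ of water.
Svala: 477 Gt = 4.770×10^14 kg; dividing by ρ_w = 1026 kg m⁻³ gives 4.649×10^11 m³ of water.
The Lunund ice shelf system is floating and already displaces its own weight of water, so its melt adds essentially nothing to sea level.
Total added water ≈ 9.162×10^11 m³ over 3.61×10^14 m² → Δh = 2.54×10^-3 m = 0.254 cm.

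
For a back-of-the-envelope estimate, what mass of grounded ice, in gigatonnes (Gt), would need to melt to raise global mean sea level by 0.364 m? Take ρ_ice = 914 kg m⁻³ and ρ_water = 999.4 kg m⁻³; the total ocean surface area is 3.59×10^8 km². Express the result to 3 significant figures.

≈ 1.31×10^5 Gt

Required water volume = Δh × A = 0.364 m × 3.59×10^14 m² = 1.307×10^14 m³.
ρ_w = 999.4 kg m⁻³, so the mass of water = 1.307×10^14 m³ × 999.4 kg m⁻³ = 1.306×10^17 kg = 1.31×10^5 Gt (and the same mass of ice, by conservation).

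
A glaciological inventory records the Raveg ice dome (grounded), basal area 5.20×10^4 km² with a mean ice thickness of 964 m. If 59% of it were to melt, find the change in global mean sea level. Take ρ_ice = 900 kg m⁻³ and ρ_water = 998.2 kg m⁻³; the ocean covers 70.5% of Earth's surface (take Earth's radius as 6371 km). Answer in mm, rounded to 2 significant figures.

Raveg: ice volume = 5.20×10^4 km² × 964 m = 5.013×10^4 km³; 0.59 × 5.013×10^4 × (900/998.2) = 2.667×10^4 km³ of water.
Spread over 3.60×10^14 m² of ocean, Δh = 2.667×10^13 / 3.60×10^14 = 0.0742 m = 74 mm.

≈ 74 mm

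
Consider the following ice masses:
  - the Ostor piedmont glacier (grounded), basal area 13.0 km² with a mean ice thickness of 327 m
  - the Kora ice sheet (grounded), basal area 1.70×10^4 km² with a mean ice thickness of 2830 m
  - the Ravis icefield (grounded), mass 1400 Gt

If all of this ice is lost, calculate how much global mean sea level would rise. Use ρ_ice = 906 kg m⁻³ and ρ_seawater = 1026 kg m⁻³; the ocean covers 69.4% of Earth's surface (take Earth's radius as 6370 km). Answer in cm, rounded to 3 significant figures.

≈ 12.4 cm

Ostor: ice volume = 13.0 km² × 327 m = 4.251 km³; 4.251 × (906/1026) = 3.754 km³ of water.
Kora: ice volume = 1.70×10^4 km² × 2830 m = 4.811×10^4 km³; 4.811×10^4 × (906/1026) = 4.248×10^4 km³ of water.
Ravis: 1400 Gt = 1.400×10^15 kg; dividing by ρ_w = 1026 kg m⁻³ gives 1.365×10^12 m³ of water.
Total added water ≈ 4.385×10^13 m³ over 3.54×10^14 m² → Δh = 0.124 m = 12.4 cm.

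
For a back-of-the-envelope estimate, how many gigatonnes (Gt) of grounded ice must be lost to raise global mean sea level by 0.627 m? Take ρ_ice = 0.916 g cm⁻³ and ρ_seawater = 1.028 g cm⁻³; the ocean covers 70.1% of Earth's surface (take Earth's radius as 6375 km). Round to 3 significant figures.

≈ 2.31×10^5 Gt

Required water volume = Δh × A = 0.627 m × 3.58×10^14 m² = 2.245×10^14 m³.
ρ_w = 1.028 g cm⁻³ = 1028 kg m⁻³, so the mass of water = 2.245×10^14 m³ × 1028 kg m⁻³ = 2.308×10^17 kg = 2.31×10^5 Gt (and the same mass of ice, by conservation).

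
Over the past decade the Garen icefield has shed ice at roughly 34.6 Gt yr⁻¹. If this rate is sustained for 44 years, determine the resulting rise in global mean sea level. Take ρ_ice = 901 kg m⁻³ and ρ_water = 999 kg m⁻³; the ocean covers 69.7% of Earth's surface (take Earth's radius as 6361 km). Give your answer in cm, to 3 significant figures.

Total mass lost = 34.6 Gt/yr × 44 yr = 1522 Gt = 1.522×10^15 kg.
ρ_w = 999 kg m⁻³, so water volume = 1.522×10^15 / 999 = 1.524×10^12 m³.
Δh = 1.524×10^12 / 3.54×10^14 = 4.30×10^-3 m = 0.430 cm.

≈ 0.430 cm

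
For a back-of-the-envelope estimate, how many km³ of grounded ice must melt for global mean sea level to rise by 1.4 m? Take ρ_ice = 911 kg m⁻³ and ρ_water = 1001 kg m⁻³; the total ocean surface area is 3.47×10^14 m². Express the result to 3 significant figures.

≈ 5.34×10^5 km³

Required water volume = Δh × A = 1.4 m × 3.47×10^14 m² = 4.858×10^14 m³ = 4.858×10^5 km³.
Ice volume = water volume × ρ_w/ρ_ice = 4.858×10^5 × 1001/911 = 5.34×10^5 km³.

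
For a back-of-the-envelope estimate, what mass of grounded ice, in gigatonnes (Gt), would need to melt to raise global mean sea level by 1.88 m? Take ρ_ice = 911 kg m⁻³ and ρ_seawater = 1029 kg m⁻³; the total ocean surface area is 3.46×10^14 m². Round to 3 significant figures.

Required water volume = Δh × A = 1.88 m × 3.46×10^14 m² = 6.505×10^14 m³.
ρ_w = 1029 kg m⁻³, so the mass of water = 6.505×10^14 m³ × 1029 kg m⁻³ = 6.693×10^17 kg = 6.69×10^5 Gt (and the same mass of ice, by conservation).

≈ 6.69×10^5 Gt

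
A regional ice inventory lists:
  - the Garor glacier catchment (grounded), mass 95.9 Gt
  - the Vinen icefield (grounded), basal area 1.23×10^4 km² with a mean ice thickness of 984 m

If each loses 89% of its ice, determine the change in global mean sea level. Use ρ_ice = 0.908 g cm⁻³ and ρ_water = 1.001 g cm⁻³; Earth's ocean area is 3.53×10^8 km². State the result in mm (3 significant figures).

Garor: 0.89 × 95.9 Gt = 8.535×10^13 kg; dividing by ρ_w = 1.001 g cm⁻³ = 1001 kg m⁻³ gives 8.527×10^10 m³ of water.
Vinen: ice volume = 1.23×10^4 km² × 984 m = 1.210×10^4 km³; 0.89 × 1.210×10^4 × (908/1001) = 9771 km³ of water.
Total added water ≈ 9.856×10^12 m³ over 3.53×10^14 m² → Δh = 0.0279 m = 27.9 mm.

≈ 27.9 mm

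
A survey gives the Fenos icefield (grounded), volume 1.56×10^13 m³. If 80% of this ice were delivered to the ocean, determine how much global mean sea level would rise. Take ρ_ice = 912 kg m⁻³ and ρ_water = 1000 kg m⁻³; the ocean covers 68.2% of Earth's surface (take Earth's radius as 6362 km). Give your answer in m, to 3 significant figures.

Fenos: 0.8 × 1.56×10^13 m³ × (912/1000) = 1.138×10^13 m³ of water.
Spread over 3.47×10^14 m² of ocean, Δh = 1.138×10^13 / 3.47×10^14 = 0.0328 m.

≈ 0.0328 m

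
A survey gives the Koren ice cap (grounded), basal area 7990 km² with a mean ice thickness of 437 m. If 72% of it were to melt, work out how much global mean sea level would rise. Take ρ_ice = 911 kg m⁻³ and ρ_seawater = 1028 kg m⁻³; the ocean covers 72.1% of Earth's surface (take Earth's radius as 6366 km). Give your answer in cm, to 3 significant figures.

≈ 0.607 cm

Koren: ice volume = 7990 km² × 437 m = 3492 km³; 0.72 × 3492 × (911/1028) = 2228 km³ of water.
Spread over 3.67×10^14 m² of ocean, Δh = 2.228×10^12 / 3.67×10^14 = 6.07×10^-3 m = 0.607 cm.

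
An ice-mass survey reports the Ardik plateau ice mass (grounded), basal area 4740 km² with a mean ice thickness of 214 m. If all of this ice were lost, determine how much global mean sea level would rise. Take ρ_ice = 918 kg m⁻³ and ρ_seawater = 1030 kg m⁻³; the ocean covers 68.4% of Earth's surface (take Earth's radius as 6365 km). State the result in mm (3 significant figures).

≈ 2.60 mm

Ardik: ice volume = 4740 km² × 214 m = 1014 km³; 1014 × (918/1030) = 904.1 km³ of water.
Spread over 3.48×10^14 m² of ocean, Δh = 9.041×10^11 / 3.48×10^14 = 2.60×10^-3 m = 2.60 mm.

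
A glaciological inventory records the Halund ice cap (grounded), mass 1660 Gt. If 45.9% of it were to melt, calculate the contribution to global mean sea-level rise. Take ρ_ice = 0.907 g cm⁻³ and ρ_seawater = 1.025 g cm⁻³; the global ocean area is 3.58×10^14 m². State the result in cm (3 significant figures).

≈ 0.208 cm

Halund: 0.459 × 1660 Gt = 7.619×10^14 kg; dividing by ρ_w = 1.025 g cm⁻³ = 1025 kg m⁻³ gives 7.434×10^11 m³ of water.
Spread over 3.58×10^14 m² of ocean, Δh = 7.434×10^11 / 3.58×10^14 = 2.08×10^-3 m = 0.208 cm.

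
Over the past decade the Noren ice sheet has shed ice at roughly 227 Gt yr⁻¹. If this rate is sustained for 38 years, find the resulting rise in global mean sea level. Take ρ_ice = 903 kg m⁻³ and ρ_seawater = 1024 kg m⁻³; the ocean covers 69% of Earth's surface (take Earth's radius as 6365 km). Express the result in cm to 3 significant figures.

≈ 2.40 cm

Total mass lost = 227 Gt/yr × 38 yr = 8626 Gt = 8.626×10^15 kg.
ρ_w = 1024 kg m⁻³, so water volume = 8.626×10^15 / 1024 = 8.424×10^12 m³.
Δh = 8.424×10^12 / 3.51×10^14 = 0.0240 m = 2.40 cm.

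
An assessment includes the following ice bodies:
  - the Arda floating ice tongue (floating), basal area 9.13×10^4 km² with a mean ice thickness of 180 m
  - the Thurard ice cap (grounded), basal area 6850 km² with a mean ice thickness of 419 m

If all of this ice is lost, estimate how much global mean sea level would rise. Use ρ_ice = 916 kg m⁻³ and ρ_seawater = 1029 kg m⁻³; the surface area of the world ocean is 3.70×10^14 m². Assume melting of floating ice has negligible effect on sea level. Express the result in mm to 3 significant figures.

The Arda floating ice tongue is floating and already displaces its own weight of water, so its melt adds essentially nothing to sea level.
Thurard: ice volume = 6850 km² × 419 m = 2870 km³; 2870 × (916/1029) = 2555 km³ of water.
Total added water ≈ 2.555×10^12 m³ over 3.70×10^14 m² → Δh = 6.91×10^-3 m = 6.91 mm.

≈ 6.91 mm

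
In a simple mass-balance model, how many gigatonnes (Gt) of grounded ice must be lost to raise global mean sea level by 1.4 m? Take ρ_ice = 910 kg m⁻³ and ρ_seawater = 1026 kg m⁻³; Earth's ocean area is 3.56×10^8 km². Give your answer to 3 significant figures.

≈ 5.11×10^5 Gt

Required water volume = Δh × A = 1.4 m × 3.56×10^14 m² = 4.984×10^14 m³.
ρ_w = 1026 kg m⁻³, so the mass of water = 4.984×10^14 m³ × 1026 kg m⁻³ = 5.114×10^17 kg = 5.11×10^5 Gt (and the same mass of ice, by conservation).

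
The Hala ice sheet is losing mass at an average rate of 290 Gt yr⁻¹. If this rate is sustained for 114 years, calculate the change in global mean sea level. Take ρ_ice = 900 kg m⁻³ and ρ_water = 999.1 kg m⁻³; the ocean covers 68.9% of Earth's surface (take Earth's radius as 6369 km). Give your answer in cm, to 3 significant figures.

≈ 9.42 cm

Total mass lost = 290 Gt/yr × 114 yr = 3.306×10^4 Gt = 3.306×10^16 kg.
ρ_w = 999.1 kg m⁻³, so water volume = 3.306×10^16 / 999.1 = 3.309×10^13 m³.
Δh = 3.309×10^13 / 3.51×10^14 = 0.0942 m = 9.42 cm.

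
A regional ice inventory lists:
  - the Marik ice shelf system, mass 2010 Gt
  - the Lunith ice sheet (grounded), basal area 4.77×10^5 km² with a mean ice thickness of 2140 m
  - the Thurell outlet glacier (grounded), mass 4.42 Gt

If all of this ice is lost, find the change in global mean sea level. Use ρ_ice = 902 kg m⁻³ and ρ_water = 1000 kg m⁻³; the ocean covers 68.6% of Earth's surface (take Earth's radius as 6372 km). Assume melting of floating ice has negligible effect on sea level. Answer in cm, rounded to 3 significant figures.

The Marik ice shelf system is floating and already displaces its own weight of water, so its melt adds essentially nothing to sea level.
Lunith: ice volume = 4.77×10^5 km² × 2140 m = 1.021×10^6 km³; 1.021×10^6 × (902/1000) = 9.207×10^5 km³ of water.
Thurell: 4.42 Gt = 4.420×10^12 kg; dividing by ρ_w = 1000 kg m⁻³ gives 4.420×10^9 m³ of water.
Total added water ≈ 9.207×10^14 m³ over 3.50×10^14 m² → Δh = 2.63 m = 263 cm.

≈ 263 cm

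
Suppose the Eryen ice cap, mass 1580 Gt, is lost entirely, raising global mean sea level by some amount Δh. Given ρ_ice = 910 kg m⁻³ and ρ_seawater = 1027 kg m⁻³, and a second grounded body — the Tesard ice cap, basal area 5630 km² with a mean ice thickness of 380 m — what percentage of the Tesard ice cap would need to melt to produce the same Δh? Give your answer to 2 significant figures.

≈ 81 %

Equal sea-level rise means equal mass of meltwater, i.e. equal mass of ice lost.
Ice mass of Eryen: 1.580×10^15 kg; ice mass of Tesard: 1.947×10^15 kg.
Fraction required = 1.580×10^15 / 1.947×10^15 = 0.812 → 81 %.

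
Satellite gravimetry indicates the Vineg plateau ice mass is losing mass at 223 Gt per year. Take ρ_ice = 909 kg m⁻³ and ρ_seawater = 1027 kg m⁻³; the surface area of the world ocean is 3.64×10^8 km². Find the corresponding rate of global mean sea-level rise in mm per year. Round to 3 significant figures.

ρ_w = 1027 kg m⁻³. Annual water volume added = 223 Gt / ρ_w = 2.230×10^14 kg / 1027 kg m⁻³ = 2.171×10^11 m³.
Δh per year = 2.171×10^11 / 3.64×10^14 = 5.97×10^-4 m = 0.597 mm.

≈ 0.597 mm/yr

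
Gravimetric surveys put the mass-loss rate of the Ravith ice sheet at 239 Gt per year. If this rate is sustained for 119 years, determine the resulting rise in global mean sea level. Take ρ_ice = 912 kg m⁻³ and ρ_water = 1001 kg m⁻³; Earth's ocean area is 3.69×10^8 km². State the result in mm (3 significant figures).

Total mass lost = 239 Gt/yr × 119 yr = 2.844×10^4 Gt = 2.844×10^16 kg.
ρ_w = 1001 kg m⁻³, so water volume = 2.844×10^16 / 1001 = 2.841×10^13 m³.
Δh = 2.841×10^13 / 3.69×10^14 = 0.0770 m = 77.0 mm.

≈ 77.0 mm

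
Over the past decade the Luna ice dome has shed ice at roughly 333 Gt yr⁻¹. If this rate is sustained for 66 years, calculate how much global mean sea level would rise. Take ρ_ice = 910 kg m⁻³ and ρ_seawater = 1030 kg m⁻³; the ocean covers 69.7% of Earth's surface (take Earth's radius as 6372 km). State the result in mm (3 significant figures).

Total mass lost = 333 Gt/yr × 66 yr = 2.198×10^4 Gt = 2.198×10^16 kg.
ρ_w = 1030 kg m⁻³, so water volume = 2.198×10^16 / 1030 = 2.134×10^13 m³.
Δh = 2.134×10^13 / 3.56×10^14 = 0.0600 m = 60.0 mm.

≈ 60.0 mm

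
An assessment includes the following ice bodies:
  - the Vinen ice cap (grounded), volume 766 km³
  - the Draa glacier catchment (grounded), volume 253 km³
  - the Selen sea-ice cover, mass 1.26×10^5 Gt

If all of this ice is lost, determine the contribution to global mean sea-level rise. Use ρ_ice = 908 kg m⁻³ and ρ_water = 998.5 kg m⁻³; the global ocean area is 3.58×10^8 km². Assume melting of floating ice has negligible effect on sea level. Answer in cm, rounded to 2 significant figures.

≈ 0.26 cm

Vinen: 766 km³ × (908/998.5) = 696.6 km³ of water.
Draa: 253 km³ × (908/998.5) = 230.1 km³ of water.
The Selen sea-ice cover is floating and already displaces its own weight of water, so its melt adds essentially nothing to sea level.
Total added water ≈ 9.266×10^11 m³ over 3.58×10^14 m² → Δh = 2.59×10^-3 m = 0.26 cm.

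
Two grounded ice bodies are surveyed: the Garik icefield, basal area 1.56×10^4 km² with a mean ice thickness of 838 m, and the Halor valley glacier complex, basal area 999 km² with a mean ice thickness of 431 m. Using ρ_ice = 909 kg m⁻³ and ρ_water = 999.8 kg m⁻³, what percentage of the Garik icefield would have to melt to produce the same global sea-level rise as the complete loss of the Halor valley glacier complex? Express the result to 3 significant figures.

Equal sea-level rise means equal mass of meltwater, i.e. equal mass of ice lost.
Ice mass of Halor: 3.914×10^14 kg; ice mass of Garik: 1.188×10^16 kg.
Fraction required = 3.914×10^14 / 1.188×10^16 = 0.0329 → 3.29 %.

≈ 3.29 %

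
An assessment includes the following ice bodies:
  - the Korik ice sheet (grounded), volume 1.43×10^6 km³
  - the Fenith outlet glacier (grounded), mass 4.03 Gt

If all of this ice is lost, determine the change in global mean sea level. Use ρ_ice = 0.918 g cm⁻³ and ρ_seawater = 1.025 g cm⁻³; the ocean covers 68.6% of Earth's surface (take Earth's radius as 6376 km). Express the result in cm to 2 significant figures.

≈ 370 cm

Korik: 1.43×10^6 km³ × (918/1025) = 1.281×10^6 km³ of water.
Fenith: 4.03 Gt = 4.030×10^12 kg; dividing by ρ_w = 1.025 g cm⁻³ = 1025 kg m⁻³ gives 3.932×10^9 m³ of water.
Total added water ≈ 1.281×10^15 m³ over 3.50×10^14 m² → Δh = 3.65 m = 370 cm.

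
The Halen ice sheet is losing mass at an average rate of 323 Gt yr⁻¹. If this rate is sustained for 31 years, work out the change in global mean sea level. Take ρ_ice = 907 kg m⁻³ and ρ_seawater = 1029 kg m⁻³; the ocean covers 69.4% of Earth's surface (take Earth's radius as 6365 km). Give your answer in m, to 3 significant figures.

Total mass lost = 323 Gt/yr × 31 yr = 1.001×10^4 Gt = 1.001×10^16 kg.
ρ_w = 1029 kg m⁻³, so water volume = 1.001×10^16 / 1029 = 9.731×10^12 m³.
Δh = 9.731×10^12 / 3.53×10^14 = 0.0275 m.

≈ 0.0275 m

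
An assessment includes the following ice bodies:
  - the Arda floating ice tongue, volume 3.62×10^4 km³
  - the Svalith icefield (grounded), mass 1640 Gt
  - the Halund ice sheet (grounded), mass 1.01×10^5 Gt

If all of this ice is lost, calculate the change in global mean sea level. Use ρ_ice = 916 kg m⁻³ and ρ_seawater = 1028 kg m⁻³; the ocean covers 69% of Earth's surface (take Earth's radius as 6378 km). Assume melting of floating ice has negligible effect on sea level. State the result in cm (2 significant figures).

≈ 28 cm

The Arda floating ice tongue is floating and already displaces its own weight of water, so its melt adds essentially nothing to sea level.
Svalith: 1640 Gt = 1.640×10^15 kg; dividing by ρ_w = 1028 kg m⁻³ gives 1.595×10^12 m³ of water.
Halund: 1.01×10^5 Gt = 1.010×10^17 kg; dividing by ρ_w = 1028 kg m⁻³ gives 9.825×10^13 m³ of water.
Total added water ≈ 9.984×10^13 m³ over 3.53×10^14 m² → Δh = 0.283 m = 28 cm.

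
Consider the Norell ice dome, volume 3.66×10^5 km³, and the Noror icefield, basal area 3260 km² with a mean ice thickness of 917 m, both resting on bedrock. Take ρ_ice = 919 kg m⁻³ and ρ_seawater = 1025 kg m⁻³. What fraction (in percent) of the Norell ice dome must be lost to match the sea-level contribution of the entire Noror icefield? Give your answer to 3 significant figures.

Equal sea-level rise means equal mass of meltwater, i.e. equal mass of ice lost.
Ice mass of Noror: 2.747×10^15 kg; ice mass of Norell: 3.364×10^17 kg.
Fraction required = 2.747×10^15 / 3.364×10^17 = 8.17×10^-3 → 0.817 %.

≈ 0.817 %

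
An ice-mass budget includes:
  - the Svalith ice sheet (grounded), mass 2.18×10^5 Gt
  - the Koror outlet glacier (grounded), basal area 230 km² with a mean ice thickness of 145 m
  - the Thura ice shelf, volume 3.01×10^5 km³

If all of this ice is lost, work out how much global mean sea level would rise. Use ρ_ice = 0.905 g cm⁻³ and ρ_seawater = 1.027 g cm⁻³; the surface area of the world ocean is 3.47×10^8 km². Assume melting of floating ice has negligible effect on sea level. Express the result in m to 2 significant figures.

Svalith: 2.18×10^5 Gt = 2.180×10^17 kg; dividing by ρ_w = 1.027 g cm⁻³ = 1027 kg m⁻³ gives 2.123×10^14 m³ of water.
Koror: ice volume = 230 km² × 145 m = 33.35 km³; 33.35 × (905/1027) = 29.39 km³ of water.
The Thura ice shelf is floating and already displaces its own weight of water, so its melt adds essentially nothing to sea level.
Total added water ≈ 2.123×10^14 m³ over 3.47×10^14 m² → Δh = 0.612 m.

≈ 0.61 m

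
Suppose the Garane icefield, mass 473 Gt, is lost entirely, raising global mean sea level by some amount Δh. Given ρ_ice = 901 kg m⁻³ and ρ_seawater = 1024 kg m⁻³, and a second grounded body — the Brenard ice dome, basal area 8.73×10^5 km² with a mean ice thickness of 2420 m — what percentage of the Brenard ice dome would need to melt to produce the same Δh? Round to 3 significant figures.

Equal sea-level rise means equal mass of meltwater, i.e. equal mass of ice lost.
Ice mass of Garane: 4.730×10^14 kg; ice mass of Brenard: 1.904×10^18 kg.
Fraction required = 4.730×10^14 / 1.904×10^18 = 2.48×10^-4 → 0.0248 %.

≈ 0.0248 %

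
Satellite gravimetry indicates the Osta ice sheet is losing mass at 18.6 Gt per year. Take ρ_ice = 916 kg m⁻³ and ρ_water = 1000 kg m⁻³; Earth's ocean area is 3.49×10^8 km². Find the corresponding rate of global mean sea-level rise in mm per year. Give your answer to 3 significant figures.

≈ 0.0533 mm/yr

ρ_w = 1000 kg m⁻³. Annual water volume added = 18.6 Gt / ρ_w = 1.860×10^13 kg / 1000 kg m⁻³ = 1.860×10^10 m³.
Δh per year = 1.860×10^10 / 3.49×10^14 = 5.33×10^-5 m = 0.0533 mm.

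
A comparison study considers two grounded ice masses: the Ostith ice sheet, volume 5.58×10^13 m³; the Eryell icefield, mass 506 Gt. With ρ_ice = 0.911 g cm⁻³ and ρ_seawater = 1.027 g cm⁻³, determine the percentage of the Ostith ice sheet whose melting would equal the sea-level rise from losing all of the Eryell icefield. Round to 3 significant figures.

Equal sea-level rise means equal mass of meltwater, i.e. equal mass of ice lost.
Ice mass of Eryell: 5.060×10^14 kg; ice mass of Ostith: 5.083×10^16 kg.
Fraction required = 5.060×10^14 / 5.083×10^16 = 9.95×10^-3 → 0.995 %.

≈ 0.995 %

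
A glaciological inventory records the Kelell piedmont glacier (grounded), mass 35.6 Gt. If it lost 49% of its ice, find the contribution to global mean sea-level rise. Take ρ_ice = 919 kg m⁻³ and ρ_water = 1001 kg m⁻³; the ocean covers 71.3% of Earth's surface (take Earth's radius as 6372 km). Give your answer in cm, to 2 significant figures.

≈ 4.8×10^-3 cm

Kelell: 0.49 × 35.6 Gt = 1.744×10^13 kg; dividing by ρ_w = 1001 kg m⁻³ gives 1.743×10^10 m³ of water.
Spread over 3.64×10^14 m² of ocean, Δh = 1.743×10^10 / 3.64×10^14 = 4.79×10^-5 m = 4.8×10^-3 cm.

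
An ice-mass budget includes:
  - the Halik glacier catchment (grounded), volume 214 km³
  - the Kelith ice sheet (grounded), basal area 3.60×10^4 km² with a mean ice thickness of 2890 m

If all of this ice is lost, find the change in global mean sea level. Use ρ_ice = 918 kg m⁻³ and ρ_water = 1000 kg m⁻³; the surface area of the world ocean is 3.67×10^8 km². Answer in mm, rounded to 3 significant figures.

≈ 261 mm

Halik: 214 km³ × (918/1000) = 196.5 km³ of water.
Kelith: ice volume = 3.60×10^4 km² × 2890 m = 1.040×10^5 km³; 1.040×10^5 × (918/1000) = 9.551×10^4 km³ of water.
Total added water ≈ 9.571×10^13 m³ over 3.67×10^14 m² → Δh = 0.261 m = 261 mm.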